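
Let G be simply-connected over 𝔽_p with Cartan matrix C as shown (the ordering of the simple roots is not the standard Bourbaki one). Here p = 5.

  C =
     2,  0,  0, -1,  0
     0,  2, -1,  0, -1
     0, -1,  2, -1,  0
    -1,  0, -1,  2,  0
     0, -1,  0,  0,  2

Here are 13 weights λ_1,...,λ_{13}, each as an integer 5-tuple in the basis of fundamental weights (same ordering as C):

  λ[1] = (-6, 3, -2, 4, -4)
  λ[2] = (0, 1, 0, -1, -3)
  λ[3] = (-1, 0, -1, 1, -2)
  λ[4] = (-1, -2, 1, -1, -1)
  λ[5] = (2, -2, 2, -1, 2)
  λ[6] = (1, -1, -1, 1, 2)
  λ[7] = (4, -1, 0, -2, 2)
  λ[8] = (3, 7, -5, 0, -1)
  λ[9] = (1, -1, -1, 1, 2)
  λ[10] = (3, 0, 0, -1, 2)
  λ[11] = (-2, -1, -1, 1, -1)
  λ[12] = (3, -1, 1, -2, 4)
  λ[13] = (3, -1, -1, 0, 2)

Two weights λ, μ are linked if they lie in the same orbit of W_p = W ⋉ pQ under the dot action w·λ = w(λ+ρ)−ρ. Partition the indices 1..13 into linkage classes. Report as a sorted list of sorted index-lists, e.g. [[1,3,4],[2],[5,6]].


C ↔ A_5 under row/col permutation; |W(A_5)| = 720.

Folding the 13 weights λ_j+ρ into Ā_5 (reps in the given 5-coord order):

  1: (1, 0, 0, 1, 0)
  2: (1, 0, 1, 0, 2)
  3: (0, 0, 0, 2, 1)
  4: (0, 0, 1, 0, 1)
  5: (0, 0, 2, 0, 1)
  6: (0, 0, 0, 2, 1)
  7: (1, 0, 0, 1, 0)
  8: (0, 0, 1, 0, 1)
  9: (0, 0, 0, 2, 1)
  10: (0, 0, 1, 0, 1)
  11: (1, 0, 0, 1, 0)
  12: (1, 0, 0, 1, 0)
  13: (1, 0, 0, 1, 0)

Linkage partition of the 13 weights (5 classes, p=5):

[[1, 7, 11, 12, 13], [2], [3, 6, 9], [4, 8, 10], [5]]


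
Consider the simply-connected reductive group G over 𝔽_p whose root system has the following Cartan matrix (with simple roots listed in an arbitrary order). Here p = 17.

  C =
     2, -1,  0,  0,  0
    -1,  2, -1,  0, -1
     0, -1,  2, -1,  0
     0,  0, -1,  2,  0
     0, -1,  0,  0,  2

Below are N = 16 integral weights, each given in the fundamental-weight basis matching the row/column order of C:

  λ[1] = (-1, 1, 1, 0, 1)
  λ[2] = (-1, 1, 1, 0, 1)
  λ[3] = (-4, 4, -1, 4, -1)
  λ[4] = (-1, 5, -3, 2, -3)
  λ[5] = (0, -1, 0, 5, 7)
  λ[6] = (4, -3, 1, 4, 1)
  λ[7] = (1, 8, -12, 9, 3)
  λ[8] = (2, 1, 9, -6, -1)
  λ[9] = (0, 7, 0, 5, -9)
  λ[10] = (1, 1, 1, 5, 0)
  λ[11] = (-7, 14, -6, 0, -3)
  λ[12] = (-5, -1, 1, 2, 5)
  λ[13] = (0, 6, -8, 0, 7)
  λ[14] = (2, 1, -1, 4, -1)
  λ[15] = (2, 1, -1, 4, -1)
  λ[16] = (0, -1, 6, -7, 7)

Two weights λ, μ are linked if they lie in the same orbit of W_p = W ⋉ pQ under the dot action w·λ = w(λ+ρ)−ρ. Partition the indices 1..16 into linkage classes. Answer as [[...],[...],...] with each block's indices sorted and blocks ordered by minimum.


Cartan matrix: type D_5 (|W|=1920); un-permuting the 5 rows.

W_17-reps of the 16 weights in Ā_17 (same 5-coord order as C):

  1: (0, 2, 2, 1, 2) · 2: (0, 2, 2, 1, 2) · 3: (3, 2, 0, 5, 0) · 4: (0, 2, 2, 1, 2) · 5: (1, 0, 1, 6, 8) · 6: (3, 2, 0, 5, 0) · 7: (0, 2, 2, 1, 2) · 8: (3, 2, 0, 5, 0) · 9: (1, 0, 1, 6, 8) · 10: (2, 2, 2, 6, 1) · 11: (6, 2, 0, 4, 2) · 12: (0, 2, 2, 1, 2) · 13: (1, 0, 1, 6, 8) · 14: (3, 2, 0, 5, 0) · 15: (3, 2, 0, 5, 0) · 16: (1, 0, 1, 6, 8)

Partition of {1..16} into 5 W_17-dot-orbits:

[[1, 2, 4, 7, 12], [3, 6, 8, 14, 15], [5, 9, 13, 16], [10], [11]]


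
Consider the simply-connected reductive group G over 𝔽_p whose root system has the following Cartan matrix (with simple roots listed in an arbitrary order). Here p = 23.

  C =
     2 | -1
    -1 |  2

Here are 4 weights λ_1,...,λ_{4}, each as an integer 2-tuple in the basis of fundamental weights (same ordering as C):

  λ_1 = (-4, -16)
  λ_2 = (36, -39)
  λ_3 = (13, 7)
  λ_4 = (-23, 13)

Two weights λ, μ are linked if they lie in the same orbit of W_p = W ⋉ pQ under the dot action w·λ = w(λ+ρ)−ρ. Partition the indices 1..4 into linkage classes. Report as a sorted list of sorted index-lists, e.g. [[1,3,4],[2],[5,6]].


C ↔ A_2 under row/col permutation; |W(A_2)| = 6.

Ā_23 reps of the 4 weights (A_2, coords as presented):

    [1] (15, 3)
    [2] (14, 8)
    [3] (14, 8)
    [4] (14, 8)

These 4 weights hit 2 W_23-dot-orbits; sizes (1, 3):

[[1], [2, 3, 4]]


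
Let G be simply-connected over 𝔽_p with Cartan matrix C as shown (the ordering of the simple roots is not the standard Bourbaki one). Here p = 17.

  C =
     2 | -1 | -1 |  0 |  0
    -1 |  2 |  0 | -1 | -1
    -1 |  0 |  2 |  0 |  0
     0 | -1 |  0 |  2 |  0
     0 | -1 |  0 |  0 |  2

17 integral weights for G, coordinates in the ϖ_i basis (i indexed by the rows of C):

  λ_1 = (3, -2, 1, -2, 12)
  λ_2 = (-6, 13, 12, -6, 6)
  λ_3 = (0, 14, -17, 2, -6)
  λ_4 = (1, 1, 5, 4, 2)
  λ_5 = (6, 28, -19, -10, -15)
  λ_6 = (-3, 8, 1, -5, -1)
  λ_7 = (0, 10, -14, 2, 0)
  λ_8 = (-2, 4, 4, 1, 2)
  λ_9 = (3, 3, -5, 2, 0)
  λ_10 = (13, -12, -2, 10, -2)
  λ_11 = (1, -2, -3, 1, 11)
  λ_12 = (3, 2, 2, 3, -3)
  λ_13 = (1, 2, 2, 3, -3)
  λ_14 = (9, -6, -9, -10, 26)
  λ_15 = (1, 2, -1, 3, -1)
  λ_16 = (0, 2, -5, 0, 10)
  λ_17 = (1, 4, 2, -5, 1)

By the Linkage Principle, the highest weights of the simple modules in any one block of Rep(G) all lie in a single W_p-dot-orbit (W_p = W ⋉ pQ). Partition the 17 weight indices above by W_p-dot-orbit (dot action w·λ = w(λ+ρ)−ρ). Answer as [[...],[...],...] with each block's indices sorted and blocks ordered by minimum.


D_5 Cartan matrix, 5 simple roots permuted; ρ=(1,1,1,1,1).

λ_j+ρ reflected into Ā_17 (⟨·,θ^∨⟩≤17); 5-tuples as given:

  λ_1+ρ ↦ (1, 0, 1, 1, 11);  λ_2+ρ ↦ (0, 4, 4, 3, 1);  λ_3+ρ ↦ (1, 1, 1, 2, 0);  λ_4+ρ ↦ (2, 1, 3, 4, 2);  λ_5+ρ ↦ (1, 3, 3, 2, 3);  λ_6+ρ ↦ (2, 3, 0, 4, 0);  λ_7+ρ ↦ (1, 1, 1, 2, 0);  λ_8+ρ ↦ (1, 3, 3, 2, 3);  λ_9+ρ ↦ (0, 4, 4, 3, 1);  λ_10+ρ ↦ (1, 0, 1, 1, 11);  λ_11+ρ ↦ (1, 0, 1, 1, 11);  λ_12+ρ ↦ (2, 1, 3, 4, 2);  λ_13+ρ ↦ (2, 1, 3, 4, 2);  λ_14+ρ ↦ (2, 1, 3, 4, 2);  λ_15+ρ ↦ (2, 3, 0, 4, 0);  λ_16+ρ ↦ (1, 0, 1, 1, 11);  λ_17+ρ ↦ (2, 1, 3, 4, 2)

Linkage partition of the 17 weights (6 classes, p=17):

[[1, 10, 11, 16], [2, 9], [3, 7], [4, 12, 13, 14, 17], [5, 8], [6, 15]]


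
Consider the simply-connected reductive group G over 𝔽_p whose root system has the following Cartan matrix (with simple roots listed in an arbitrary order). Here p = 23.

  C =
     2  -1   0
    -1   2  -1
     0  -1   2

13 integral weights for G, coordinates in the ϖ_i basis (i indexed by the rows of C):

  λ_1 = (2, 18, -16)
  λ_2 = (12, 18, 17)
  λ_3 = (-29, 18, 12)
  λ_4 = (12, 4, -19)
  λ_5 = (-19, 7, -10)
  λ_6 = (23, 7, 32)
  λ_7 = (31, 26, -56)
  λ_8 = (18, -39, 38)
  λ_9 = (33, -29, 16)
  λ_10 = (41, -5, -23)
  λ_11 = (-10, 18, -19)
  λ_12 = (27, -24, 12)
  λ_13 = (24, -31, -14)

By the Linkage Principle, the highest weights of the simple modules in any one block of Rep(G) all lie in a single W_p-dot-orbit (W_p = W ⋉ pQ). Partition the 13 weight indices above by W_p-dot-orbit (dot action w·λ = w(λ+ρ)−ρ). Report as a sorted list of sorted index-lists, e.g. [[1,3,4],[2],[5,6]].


A_3 Cartan matrix, 3 simple roots permuted; ρ=(1,1,1).

Ā_23 reps of the 13 weights (A_3, coords as presented):

    λ_1 → (3, 4, 15)
    λ_2 → (10, 4, 5)
    λ_3 → (10, 4, 5)
    λ_4 → (0, 13, 5)
    λ_5 → (1, 8, 10)
    λ_6 → (1, 8, 10)
    λ_7 → (10, 4, 5)
    λ_8 → (3, 4, 15)
    λ_9 → (5, 12, 0)
    λ_10 → (3, 4, 15)
    λ_11 → (1, 8, 10)
    λ_12 → (0, 13, 5)
    λ_13 → (5, 2, 3)

These 13 weights hit 6 W_23-dot-orbits; sizes (3, 3, 2, 3, 1, 1):

[[1, 8, 10], [2, 3, 7], [4, 12], [5, 6, 11], [9], [13]]


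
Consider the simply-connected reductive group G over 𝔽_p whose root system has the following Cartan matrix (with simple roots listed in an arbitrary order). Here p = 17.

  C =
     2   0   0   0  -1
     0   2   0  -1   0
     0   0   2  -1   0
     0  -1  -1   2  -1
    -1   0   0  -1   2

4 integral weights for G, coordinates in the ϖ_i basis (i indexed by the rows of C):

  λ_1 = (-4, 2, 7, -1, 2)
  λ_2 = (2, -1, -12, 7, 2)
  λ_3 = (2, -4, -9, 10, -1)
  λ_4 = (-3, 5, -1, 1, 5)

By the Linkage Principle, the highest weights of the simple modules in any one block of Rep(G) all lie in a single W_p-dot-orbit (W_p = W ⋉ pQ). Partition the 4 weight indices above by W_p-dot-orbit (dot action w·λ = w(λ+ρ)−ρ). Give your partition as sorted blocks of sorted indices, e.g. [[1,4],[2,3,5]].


C ↔ D_5 under row/col permutation; |W(D_5)| = 1920.

Alcove-folded reps (p=17, 4 weights, presented ϖ-order):

  1: (3, 3, 8, 0, 0);  2: (3, 3, 8, 0, 0);  3: (3, 3, 8, 0, 0);  4: (2, 6, 0, 2, 1)

These 4 weights hit 2 W_17-dot-orbits; sizes (3, 1):

[[1, 2, 3], [4]]


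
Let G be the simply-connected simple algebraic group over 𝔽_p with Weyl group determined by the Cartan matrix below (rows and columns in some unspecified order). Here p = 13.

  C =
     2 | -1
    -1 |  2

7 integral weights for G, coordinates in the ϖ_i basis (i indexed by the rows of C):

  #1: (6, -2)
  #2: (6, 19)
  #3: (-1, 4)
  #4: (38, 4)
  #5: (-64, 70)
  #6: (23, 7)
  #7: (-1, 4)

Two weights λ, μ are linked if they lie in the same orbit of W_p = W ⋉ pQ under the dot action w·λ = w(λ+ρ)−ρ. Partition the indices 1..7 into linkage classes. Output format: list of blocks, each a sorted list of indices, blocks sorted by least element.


C ↔ A_2 under row/col permutation; |W(A_2)| = 6.

λ_j+ρ reflected into Ā_13 (⟨·,θ^∨⟩≤13); 2-tuples as given:

    λ_1+ρ ↦ (6, 1)
    λ_2+ρ ↦ (6, 1)
    λ_3+ρ ↦ (0, 5)
    λ_4+ρ ↦ (0, 5)
    λ_5+ρ ↦ (6, 5)
    λ_6+ρ ↦ (6, 5)
    λ_7+ρ ↦ (0, 5)

These 7 weights hit 3 W_13-dot-orbits; sizes (2, 3, 2):

[[1, 2], [3, 4, 7], [5, 6]]


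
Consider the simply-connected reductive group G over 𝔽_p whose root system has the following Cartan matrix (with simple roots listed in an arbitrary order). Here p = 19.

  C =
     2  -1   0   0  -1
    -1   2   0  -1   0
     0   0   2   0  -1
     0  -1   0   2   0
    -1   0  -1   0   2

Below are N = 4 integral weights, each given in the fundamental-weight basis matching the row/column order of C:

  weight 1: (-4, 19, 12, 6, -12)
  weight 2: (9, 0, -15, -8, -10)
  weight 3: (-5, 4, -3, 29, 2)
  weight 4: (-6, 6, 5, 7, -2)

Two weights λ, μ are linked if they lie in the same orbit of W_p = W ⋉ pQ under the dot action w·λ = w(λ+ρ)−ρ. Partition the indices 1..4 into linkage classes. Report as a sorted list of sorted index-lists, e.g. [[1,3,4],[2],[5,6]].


Cartan matrix: type A_5 (|W|=720); un-permuting the 5 rows.

Folding the 4 weights λ_j+ρ into Ā_19 (reps in the given 5-coord order):

  [1] (6, 5, 2, 1, 5)
  [2] (1, 1, 0, 8, 5)
  [3] (1, 11, 2, 3, 1)
  [4] (1, 1, 0, 8, 5)

Linkage partition of the 4 weights (3 classes, p=19):

[[1], [2, 4], [3]]


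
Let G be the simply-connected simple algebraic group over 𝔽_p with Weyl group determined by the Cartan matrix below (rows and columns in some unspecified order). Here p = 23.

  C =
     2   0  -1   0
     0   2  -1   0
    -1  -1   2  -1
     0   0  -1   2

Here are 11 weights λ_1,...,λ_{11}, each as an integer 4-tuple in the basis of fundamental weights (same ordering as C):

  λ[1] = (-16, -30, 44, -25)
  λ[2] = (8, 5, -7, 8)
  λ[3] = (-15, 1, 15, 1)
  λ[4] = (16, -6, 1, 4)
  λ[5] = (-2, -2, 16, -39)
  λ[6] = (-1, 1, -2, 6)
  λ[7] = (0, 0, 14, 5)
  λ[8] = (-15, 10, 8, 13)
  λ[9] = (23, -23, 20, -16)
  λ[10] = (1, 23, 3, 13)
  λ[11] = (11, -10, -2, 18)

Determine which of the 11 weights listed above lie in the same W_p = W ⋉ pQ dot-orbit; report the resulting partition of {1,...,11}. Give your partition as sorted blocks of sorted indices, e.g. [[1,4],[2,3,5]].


Dynkin diagram of C (from the 6 off-diagonal −1 entries): D_4.

W_23-reps of the 11 weights in Ā_23 (same 4-coord order as C):

  1: (1, 1, 0, 6) · 2: (3, 0, 6, 3) · 3: (14, 2, 2, 2) · 4: (14, 2, 2, 2) · 5: (1, 1, 0, 6) · 6: (1, 1, 0, 6) · 7: (1, 1, 0, 6) · 8: (3, 0, 6, 3) · 9: (1, 1, 0, 6) · 10: (14, 2, 2, 2) · 11: (2, 1, 2, 9)

4 distinct reps among the 11 weights ⇒ 4 W_23-linkage classes:

[[1, 5, 6, 7, 9], [2, 8], [3, 4, 10], [11]]


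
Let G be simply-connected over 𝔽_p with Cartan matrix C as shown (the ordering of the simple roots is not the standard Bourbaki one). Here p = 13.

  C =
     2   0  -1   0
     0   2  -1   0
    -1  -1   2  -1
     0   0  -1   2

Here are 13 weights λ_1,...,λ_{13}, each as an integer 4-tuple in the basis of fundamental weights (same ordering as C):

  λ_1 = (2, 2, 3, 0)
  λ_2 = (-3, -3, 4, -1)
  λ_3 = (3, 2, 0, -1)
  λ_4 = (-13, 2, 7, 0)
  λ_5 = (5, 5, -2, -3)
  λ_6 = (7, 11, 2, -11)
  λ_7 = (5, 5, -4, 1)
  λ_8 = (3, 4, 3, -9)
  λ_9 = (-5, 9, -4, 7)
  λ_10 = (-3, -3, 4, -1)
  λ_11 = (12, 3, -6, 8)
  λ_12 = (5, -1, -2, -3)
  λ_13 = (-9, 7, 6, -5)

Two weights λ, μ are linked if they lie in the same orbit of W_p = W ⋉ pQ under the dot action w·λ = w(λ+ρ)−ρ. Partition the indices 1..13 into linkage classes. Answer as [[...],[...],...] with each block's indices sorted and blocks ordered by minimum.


Cartan matrix: type D_4 (|W|=192); un-permuting the 4 rows.

W_13-reps of the 13 weights in Ā_13 (same 4-coord order as C):

    λ_1 → (3, 3, 2, 1)
    λ_2 → (2, 2, 1, 0)
    λ_3 → (4, 3, 1, 0)
    λ_4 → (8, 1, 0, 3)
    λ_5 → (3, 3, 2, 1)
    λ_6 → (2, 2, 1, 0)
    λ_7 → (3, 3, 2, 1)
    λ_8 → (0, 1, 4, 4)
    λ_9 → (3, 3, 2, 1)
    λ_10 → (2, 2, 1, 0)
    λ_11 → (4, 3, 1, 0)
    λ_12 → (2, 2, 1, 0)
    λ_13 → (3, 3, 2, 1)

Linkage partition of the 13 weights (5 classes, p=13):

[[1, 5, 7, 9, 13], [2, 6, 10, 12], [3, 11], [4], [8]]


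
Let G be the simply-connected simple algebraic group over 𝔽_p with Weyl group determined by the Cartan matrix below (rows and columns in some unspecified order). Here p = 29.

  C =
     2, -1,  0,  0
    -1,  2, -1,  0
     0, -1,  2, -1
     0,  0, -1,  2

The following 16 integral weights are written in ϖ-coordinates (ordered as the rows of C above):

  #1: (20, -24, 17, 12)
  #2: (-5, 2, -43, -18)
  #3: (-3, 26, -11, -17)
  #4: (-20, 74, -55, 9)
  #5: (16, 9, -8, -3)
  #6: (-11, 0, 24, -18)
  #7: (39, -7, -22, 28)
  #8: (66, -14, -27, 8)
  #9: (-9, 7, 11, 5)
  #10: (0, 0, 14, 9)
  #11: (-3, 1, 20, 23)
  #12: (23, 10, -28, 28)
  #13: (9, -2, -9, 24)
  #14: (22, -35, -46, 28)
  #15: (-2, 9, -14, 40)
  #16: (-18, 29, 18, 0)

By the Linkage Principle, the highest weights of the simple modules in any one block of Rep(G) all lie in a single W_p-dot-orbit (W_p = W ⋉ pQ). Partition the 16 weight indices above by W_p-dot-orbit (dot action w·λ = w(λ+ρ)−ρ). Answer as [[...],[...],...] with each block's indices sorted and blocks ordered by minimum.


A_4 Cartan matrix, 4 simple roots permuted; ρ=(1,1,1,1).

Ā_29 reps of the 16 weights (A_4, coords as presented):

  1: (0, 16, 5, 6) · 2: (1, 1, 15, 10) · 3: (1, 1, 15, 10) · 4: (2, 8, 2, 15) · 5: (17, 1, 2, 7) · 6: (1, 8, 1, 16) · 7: (0, 16, 5, 6) · 8: (1, 8, 1, 16) · 9: (8, 0, 12, 6) · 10: (1, 1, 15, 10) · 11: (0, 16, 5, 6) · 12: (0, 16, 5, 6) · 13: (1, 8, 1, 16) · 14: (0, 16, 5, 6) · 15: (1, 8, 1, 16) · 16: (1, 8, 1, 16)

6 distinct reps among the 16 weights ⇒ 6 W_29-linkage classes:

[[1, 7, 11, 12, 14], [2, 3, 10], [4], [5], [6, 8, 13, 15, 16], [9]]


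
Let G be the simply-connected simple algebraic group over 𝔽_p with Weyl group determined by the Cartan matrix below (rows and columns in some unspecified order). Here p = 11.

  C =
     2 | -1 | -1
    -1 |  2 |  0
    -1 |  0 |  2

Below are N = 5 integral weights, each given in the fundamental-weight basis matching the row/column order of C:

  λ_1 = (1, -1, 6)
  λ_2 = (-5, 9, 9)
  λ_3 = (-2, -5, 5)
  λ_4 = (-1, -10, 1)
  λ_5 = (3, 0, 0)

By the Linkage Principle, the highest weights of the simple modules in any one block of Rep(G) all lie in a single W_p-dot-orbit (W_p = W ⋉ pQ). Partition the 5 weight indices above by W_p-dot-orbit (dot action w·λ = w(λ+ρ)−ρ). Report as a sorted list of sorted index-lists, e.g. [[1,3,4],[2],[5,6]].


Dynkin diagram of C (from the 4 off-diagonal −1 entries): A_3.

W_11-reps of the 5 weights in Ā_11 (same 3-coord order as C):

  1: (2, 0, 7);  2: (4, 1, 1);  3: (4, 1, 1);  4: (2, 0, 7);  5: (4, 1, 1)

These 5 weights hit 2 W_11-dot-orbits; sizes (2, 3):

[[1, 4], [2, 3, 5]]


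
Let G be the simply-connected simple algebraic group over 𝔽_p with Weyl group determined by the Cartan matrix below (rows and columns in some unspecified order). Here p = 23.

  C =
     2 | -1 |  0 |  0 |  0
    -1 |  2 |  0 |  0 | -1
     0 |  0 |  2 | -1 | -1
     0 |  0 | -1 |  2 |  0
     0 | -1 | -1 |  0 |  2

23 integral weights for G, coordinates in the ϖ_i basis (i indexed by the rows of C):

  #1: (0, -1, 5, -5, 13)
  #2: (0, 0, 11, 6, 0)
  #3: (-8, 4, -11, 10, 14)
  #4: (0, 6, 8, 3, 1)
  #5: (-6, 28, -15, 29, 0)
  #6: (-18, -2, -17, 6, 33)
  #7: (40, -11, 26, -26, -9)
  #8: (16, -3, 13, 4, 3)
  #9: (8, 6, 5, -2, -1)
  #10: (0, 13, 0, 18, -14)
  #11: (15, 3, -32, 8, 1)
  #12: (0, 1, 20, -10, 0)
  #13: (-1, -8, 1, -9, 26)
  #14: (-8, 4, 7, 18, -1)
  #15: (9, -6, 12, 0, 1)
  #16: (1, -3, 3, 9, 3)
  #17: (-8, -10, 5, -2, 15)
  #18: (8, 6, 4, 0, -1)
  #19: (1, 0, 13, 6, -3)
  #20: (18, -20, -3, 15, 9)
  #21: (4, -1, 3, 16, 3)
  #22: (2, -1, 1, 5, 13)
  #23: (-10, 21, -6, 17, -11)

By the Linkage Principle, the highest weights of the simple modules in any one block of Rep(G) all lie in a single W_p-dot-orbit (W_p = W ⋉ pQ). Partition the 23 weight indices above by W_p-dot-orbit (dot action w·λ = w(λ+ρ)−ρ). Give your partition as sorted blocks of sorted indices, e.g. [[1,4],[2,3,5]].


C ↔ A_5 under row/col permutation; |W(A_5)| = 720.

Alcove-folded reps (p=23, 23 weights, presented ϖ-order):

  [1] (1, 0, 2, 4, 14)
  [2] (1, 1, 12, 7, 1)
  [3] (5, 2, 10, 1, 3)
  [4] (1, 7, 9, 4, 2)
  [5] (9, 7, 5, 1, 0)
  [6] (9, 7, 5, 1, 0)
  [7] (0, 2, 4, 10, 2)
  [8] (0, 2, 4, 10, 2)
  [9] (9, 7, 5, 1, 0)
  [10] (1, 1, 12, 7, 1)
  [11] (1, 0, 2, 4, 14)
  [12] (1, 1, 12, 7, 1)
  [13] (1, 0, 2, 4, 14)
  [14] (0, 2, 4, 10, 2)
  [15] (5, 2, 10, 1, 3)
  [16] (0, 2, 4, 10, 2)
  [17] (9, 7, 5, 1, 0)
  [18] (9, 7, 5, 1, 0)
  [19] (1, 1, 12, 7, 1)
  [20] (1, 7, 9, 4, 2)
  [21] (0, 2, 4, 10, 2)
  [22] (1, 0, 2, 4, 14)
  [23] (5, 2, 10, 1, 3)

Grouping the 23 weights by Ā_23-representative: 6 linkage classes.

[[1, 11, 13, 22], [2, 10, 12, 19], [3, 15, 23], [4, 20], [5, 6, 9, 17, 18], [7, 8, 14, 16, 21]]


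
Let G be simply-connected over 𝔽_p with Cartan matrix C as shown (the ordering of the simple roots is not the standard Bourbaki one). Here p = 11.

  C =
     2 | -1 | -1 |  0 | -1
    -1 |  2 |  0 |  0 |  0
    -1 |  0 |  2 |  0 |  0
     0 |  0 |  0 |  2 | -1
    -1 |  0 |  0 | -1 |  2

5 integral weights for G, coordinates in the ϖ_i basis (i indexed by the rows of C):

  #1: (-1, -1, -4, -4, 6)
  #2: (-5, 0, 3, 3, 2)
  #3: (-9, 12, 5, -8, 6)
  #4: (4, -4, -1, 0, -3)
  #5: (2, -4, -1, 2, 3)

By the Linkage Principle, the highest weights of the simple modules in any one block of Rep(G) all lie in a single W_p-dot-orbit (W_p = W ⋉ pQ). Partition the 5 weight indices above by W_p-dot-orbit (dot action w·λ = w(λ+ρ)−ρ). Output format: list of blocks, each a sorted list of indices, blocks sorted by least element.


Cartan matrix: type D_5 (|W|=1920); un-permuting the 5 rows.

W_11-reps of the 5 weights in Ā_11 (same 5-coord order as C):

  1: (0, 3, 0, 3, 1)
  2: (0, 3, 0, 3, 1)
  3: (0, 3, 0, 1, 1)
  4: (0, 3, 0, 1, 1)
  5: (0, 3, 0, 3, 1)

2 distinct reps among the 5 weights ⇒ 2 W_11-linkage classes:

[[1, 2, 5], [3, 4]]


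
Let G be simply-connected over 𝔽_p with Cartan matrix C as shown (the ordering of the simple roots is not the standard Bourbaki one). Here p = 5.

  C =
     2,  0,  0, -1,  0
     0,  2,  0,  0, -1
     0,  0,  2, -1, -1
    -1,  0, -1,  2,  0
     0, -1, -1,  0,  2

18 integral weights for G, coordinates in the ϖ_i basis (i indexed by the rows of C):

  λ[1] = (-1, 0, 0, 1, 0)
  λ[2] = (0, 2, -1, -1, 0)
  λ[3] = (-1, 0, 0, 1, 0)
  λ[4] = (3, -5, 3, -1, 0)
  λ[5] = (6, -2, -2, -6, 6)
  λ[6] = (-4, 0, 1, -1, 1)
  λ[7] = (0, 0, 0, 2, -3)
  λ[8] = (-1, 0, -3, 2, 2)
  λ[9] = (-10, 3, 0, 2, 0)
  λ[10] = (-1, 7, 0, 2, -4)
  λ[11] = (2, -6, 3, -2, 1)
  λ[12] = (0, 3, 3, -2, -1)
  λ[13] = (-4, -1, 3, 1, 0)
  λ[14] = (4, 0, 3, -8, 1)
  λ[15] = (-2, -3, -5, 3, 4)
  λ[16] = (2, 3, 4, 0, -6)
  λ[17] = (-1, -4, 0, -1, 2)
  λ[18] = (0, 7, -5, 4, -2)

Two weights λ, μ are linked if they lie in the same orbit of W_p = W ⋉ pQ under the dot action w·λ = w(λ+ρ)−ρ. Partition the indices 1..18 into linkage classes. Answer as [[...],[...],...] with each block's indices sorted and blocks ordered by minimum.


Root system A_5: the 5×5 matrix C matches after relabeling.

Folding the 18 weights λ_j+ρ into Ā_5 (reps in the given 5-coord order):

  [1] (0, 1, 1, 2, 1)
  [2] (1, 3, 0, 0, 1)
  [3] (0, 1, 1, 2, 1)
  [4] (0, 3, 1, 0, 0)
  [5] (0, 1, 2, 1, 1)
  [6] (0, 1, 1, 2, 1)
  [7] (1, 1, 1, 2, 0)
  [8] (0, 1, 2, 1, 1)
  [9] (0, 3, 1, 0, 0)
  [10] (1, 1, 1, 2, 0)
  [11] (1, 1, 0, 0, 2)
  [12] (1, 1, 1, 2, 0)
  [13] (0, 1, 2, 1, 1)
  [14] (0, 1, 1, 2, 1)
  [15] (0, 1, 2, 1, 1)
  [16] (1, 3, 0, 0, 1)
  [17] (0, 3, 1, 0, 0)
  [18] (0, 1, 2, 1, 1)

The 18 indices split into 6 linkage classes (same alcove rep ⇔ same W_5-dot-orbit):

[[1, 3, 6, 14], [2, 16], [4, 9, 17], [5, 8, 13, 15, 18], [7, 10, 12], [11]]


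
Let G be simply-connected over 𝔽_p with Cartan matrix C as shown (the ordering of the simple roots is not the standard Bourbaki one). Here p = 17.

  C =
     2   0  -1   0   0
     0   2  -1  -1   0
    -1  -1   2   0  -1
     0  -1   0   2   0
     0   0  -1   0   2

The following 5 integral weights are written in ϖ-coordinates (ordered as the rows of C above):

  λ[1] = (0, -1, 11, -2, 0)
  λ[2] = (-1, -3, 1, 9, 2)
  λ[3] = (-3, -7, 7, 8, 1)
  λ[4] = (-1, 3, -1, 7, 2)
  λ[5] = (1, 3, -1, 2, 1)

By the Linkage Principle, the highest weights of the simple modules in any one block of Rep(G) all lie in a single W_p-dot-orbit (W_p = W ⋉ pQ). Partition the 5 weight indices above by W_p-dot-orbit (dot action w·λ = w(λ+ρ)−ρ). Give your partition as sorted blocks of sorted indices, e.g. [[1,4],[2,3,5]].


Cartan matrix: type D_5 (|W|=1920); un-permuting the 5 rows.

Alcove-folded reps (p=17, 5 weights, presented ϖ-order):

  [1] (1, 0, 3, 8, 1) · [2] (0, 2, 0, 8, 3) · [3] (2, 4, 0, 3, 2) · [4] (0, 2, 0, 8, 3) · [5] (2, 4, 0, 3, 2)

The 5 indices split into 3 linkage classes (same alcove rep ⇔ same W_17-dot-orbit):

[[1], [2, 4], [3, 5]]


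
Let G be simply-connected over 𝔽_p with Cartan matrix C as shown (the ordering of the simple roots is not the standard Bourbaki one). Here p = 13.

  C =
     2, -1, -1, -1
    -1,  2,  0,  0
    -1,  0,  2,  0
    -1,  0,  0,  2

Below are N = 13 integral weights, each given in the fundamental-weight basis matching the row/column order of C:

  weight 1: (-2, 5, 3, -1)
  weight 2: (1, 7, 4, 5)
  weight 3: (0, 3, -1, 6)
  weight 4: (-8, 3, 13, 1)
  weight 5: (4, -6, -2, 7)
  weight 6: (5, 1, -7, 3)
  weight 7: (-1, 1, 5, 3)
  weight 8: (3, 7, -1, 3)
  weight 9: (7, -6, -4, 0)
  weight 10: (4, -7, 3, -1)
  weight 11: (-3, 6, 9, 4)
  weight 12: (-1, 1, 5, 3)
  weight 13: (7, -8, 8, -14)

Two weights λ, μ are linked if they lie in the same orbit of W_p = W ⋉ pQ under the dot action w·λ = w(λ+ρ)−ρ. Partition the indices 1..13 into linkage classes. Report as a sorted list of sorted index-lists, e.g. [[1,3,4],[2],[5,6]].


D_4 Cartan matrix, 4 simple roots permuted; ρ=(1,1,1,1).

Each λ_j+ρ reduced to Ā_13; 4-tuples below use C's row order:

  1: (0, 5, 3, 1);  2: (3, 0, 3, 2);  3: (1, 4, 0, 7);  4: (0, 2, 6, 4);  5: (1, 4, 0, 7);  6: (0, 2, 6, 4);  7: (0, 2, 6, 4);  8: (0, 5, 3, 1);  9: (0, 5, 3, 1);  10: (0, 5, 3, 1);  11: (3, 0, 3, 2);  12: (0, 2, 6, 4);  13: (0, 5, 3, 1)

The 13 indices split into 4 linkage classes (same alcove rep ⇔ same W_13-dot-orbit):

[[1, 8, 9, 10, 13], [2, 11], [3, 5], [4, 6, 7, 12]]


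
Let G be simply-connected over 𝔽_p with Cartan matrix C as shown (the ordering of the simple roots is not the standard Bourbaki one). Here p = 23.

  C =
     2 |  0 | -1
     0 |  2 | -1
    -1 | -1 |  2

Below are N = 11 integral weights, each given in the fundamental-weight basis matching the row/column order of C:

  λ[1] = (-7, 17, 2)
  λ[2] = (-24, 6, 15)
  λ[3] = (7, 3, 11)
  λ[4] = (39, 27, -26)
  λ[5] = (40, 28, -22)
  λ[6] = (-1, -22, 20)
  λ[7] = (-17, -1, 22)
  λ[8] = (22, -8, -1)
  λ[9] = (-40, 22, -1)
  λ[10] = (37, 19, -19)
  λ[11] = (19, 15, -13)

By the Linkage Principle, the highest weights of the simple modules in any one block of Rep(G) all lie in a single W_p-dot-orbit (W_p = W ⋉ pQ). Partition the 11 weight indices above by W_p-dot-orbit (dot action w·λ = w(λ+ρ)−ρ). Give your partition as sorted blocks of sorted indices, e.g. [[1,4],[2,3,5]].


Type A_3, rank 3, |W|=24; reorder rows/cols to standard.

λ_j+ρ reflected into Ā_23 (⟨·,θ^∨⟩≤23); 3-tuples as given:

    [1] (3, 15, 3)
    [2] (16, 0, 7)
    [3] (7, 3, 12)
    [4] (3, 15, 3)
    [5] (3, 15, 3)
    [6] (0, 21, 0)
    [7] (16, 0, 7)
    [8] (16, 0, 7)
    [9] (16, 0, 7)
    [10] (3, 15, 3)
    [11] (7, 3, 12)

These 11 weights hit 4 W_23-dot-orbits; sizes (4, 4, 2, 1):

[[1, 4, 5, 10], [2, 7, 8, 9], [3, 11], [6]]


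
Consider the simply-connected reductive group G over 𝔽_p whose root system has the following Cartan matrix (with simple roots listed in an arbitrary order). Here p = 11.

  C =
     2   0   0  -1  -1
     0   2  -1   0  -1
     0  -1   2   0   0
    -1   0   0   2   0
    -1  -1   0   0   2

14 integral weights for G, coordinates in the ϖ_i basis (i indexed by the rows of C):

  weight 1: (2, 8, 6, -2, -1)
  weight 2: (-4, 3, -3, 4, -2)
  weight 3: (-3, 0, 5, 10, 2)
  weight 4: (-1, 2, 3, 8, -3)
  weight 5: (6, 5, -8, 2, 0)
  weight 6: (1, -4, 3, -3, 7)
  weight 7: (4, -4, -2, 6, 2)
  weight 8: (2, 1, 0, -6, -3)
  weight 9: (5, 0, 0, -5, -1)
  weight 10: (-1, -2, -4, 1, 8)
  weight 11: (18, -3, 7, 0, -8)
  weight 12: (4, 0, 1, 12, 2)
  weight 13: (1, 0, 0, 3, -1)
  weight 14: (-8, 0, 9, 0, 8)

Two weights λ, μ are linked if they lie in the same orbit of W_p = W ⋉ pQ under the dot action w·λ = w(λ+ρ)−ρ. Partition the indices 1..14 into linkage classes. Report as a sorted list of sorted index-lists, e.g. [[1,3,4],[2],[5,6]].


Type A_5, rank 5, |W|=720; reorder rows/cols to standard.

W_11-reps of the 14 weights in Ā_11 (same 5-coord order as C):

  λ_1 → (0, 3, 1, 2, 5) · λ_2 → (1, 2, 0, 1, 1) · λ_3 → (2, 1, 1, 1, 0) · λ_4 → (2, 1, 1, 4, 0) · λ_5 → (4, 1, 0, 3, 0) · λ_6 → (0, 3, 1, 2, 5) · λ_7 → (4, 1, 0, 3, 0) · λ_8 → (2, 1, 1, 1, 0) · λ_9 → (2, 1, 1, 4, 0) · λ_10 → (0, 3, 1, 2, 5) · λ_11 → (2, 1, 1, 1, 0) · λ_12 → (0, 3, 1, 2, 5) · λ_13 → (2, 1, 1, 4, 0) · λ_14 → (2, 1, 1, 1, 0)

Linkage partition of the 14 weights (5 classes, p=11):

[[1, 6, 10, 12], [2], [3, 8, 11, 14], [4, 9, 13], [5, 7]]


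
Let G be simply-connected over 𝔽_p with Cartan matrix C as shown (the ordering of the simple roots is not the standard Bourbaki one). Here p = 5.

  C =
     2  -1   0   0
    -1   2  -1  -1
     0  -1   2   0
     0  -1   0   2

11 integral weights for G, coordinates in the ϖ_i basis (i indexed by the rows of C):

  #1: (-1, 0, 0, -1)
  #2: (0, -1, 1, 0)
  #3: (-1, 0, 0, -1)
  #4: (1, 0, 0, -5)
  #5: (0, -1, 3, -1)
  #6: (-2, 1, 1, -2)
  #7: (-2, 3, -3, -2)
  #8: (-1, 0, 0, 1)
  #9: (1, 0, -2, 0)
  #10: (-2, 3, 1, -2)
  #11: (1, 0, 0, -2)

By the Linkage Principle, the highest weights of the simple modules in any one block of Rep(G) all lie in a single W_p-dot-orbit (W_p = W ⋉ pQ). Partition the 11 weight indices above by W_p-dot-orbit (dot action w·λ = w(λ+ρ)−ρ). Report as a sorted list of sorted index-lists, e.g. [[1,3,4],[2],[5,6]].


Type D_4, rank 4, |W|=192; reorder rows/cols to standard.

Ā_5 reps of the 11 weights (D_4, coords as presented):

  λ_1+ρ ↦ (0, 1, 1, 0)
  λ_2+ρ ↦ (1, 0, 2, 1)
  λ_3+ρ ↦ (0, 1, 1, 0)
  λ_4+ρ ↦ (1, 0, 2, 1)
  λ_5+ρ ↦ (1, 0, 4, 0)
  λ_6+ρ ↦ (1, 0, 2, 1)
  λ_7+ρ ↦ (1, 0, 2, 1)
  λ_8+ρ ↦ (0, 1, 1, 2)
  λ_9+ρ ↦ (2, 0, 1, 1)
  λ_10+ρ ↦ (0, 1, 1, 0)
  λ_11+ρ ↦ (2, 0, 1, 1)

These 11 weights hit 5 W_5-dot-orbits; sizes (3, 4, 1, 1, 2):

[[1, 3, 10], [2, 4, 6, 7], [5], [8], [9, 11]]


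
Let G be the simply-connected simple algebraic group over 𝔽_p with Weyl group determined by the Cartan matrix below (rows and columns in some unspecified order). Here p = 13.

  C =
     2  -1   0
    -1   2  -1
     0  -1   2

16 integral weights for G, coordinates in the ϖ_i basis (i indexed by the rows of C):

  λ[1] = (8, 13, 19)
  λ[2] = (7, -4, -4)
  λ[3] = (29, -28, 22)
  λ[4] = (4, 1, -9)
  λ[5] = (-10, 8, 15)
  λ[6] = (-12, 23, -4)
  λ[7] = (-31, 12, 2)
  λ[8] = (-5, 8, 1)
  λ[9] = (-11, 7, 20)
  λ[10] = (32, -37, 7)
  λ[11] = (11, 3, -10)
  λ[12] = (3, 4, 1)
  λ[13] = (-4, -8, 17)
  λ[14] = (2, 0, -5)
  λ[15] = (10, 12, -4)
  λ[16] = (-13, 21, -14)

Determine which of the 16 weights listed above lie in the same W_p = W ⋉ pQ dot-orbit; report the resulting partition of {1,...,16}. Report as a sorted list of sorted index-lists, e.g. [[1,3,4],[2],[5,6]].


Dynkin diagram of C (from the 4 off-diagonal −1 entries): A_3.

Ā_13 reps of the 16 weights (A_3, coords as presented):

  [1] (4, 5, 1) · [2] (2, 3, 3) · [3] (0, 3, 1) · [4] (1, 5, 2) · [5] (0, 3, 1) · [6] (0, 2, 8) · [7] (0, 3, 1) · [8] (4, 5, 2) · [9] (2, 3, 3) · [10] (2, 3, 3) · [11] (4, 5, 1) · [12] (4, 5, 2) · [13] (2, 3, 3) · [14] (0, 3, 1) · [15] (0, 2, 8) · [16] (0, 3, 1)

The 16 indices split into 6 linkage classes (same alcove rep ⇔ same W_13-dot-orbit):

[[1, 11], [2, 9, 10, 13], [3, 5, 7, 14, 16], [4], [6, 15], [8, 12]]


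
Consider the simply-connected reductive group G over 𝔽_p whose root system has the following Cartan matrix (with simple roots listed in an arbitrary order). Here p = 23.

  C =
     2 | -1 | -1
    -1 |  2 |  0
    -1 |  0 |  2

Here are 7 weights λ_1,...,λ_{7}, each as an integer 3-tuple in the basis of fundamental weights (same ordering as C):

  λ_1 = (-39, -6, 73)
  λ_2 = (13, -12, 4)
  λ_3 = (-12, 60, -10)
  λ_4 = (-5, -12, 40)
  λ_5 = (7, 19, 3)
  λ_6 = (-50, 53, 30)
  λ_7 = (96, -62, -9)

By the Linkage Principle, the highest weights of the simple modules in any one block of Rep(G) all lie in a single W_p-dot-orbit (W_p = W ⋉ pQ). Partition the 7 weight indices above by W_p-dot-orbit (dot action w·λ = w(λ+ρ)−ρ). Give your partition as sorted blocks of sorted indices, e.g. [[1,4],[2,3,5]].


Root system A_3: the 3×3 matrix C matches after relabeling.

Folding the 7 weights λ_j+ρ into Ā_23 (reps in the given 3-coord order):

  1: (5, 10, 3) · 2: (3, 11, 5) · 3: (3, 11, 5) · 4: (3, 11, 5) · 5: (3, 11, 5) · 6: (5, 10, 3) · 7: (5, 10, 3)

Linkage partition of the 7 weights (2 classes, p=23):

[[1, 6, 7], [2, 3, 4, 5]]


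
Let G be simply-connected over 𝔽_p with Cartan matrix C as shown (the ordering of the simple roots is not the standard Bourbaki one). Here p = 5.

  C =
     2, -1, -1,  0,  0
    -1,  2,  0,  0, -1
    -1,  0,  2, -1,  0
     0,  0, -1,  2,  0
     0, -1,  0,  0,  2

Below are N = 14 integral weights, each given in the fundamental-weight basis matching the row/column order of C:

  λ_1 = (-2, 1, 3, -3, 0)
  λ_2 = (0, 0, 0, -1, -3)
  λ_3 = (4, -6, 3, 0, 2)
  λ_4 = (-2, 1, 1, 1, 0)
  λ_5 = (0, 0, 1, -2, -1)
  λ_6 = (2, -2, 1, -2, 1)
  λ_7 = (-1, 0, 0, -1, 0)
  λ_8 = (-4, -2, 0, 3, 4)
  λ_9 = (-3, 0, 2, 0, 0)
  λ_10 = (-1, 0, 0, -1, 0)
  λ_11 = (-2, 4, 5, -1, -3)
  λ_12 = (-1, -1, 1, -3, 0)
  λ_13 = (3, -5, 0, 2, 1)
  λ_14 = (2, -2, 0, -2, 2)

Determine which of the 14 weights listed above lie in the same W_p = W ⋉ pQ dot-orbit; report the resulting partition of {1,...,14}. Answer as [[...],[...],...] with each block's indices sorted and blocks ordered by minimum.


Type A_5, rank 5, |W|=720; reorder rows/cols to standard.

Each λ_j+ρ reduced to Ā_5; 5-tuples below use C's row order:

  [1] (1, 1, 1, 1, 0)
  [2] (0, 1, 1, 0, 1)
  [3] (0, 0, 0, 2, 1)
  [4] (1, 1, 1, 1, 0)
  [5] (1, 1, 1, 1, 0)
  [6] (2, 1, 1, 0, 0)
  [7] (0, 1, 1, 0, 1)
  [8] (2, 1, 1, 0, 0)
  [9] (1, 1, 1, 1, 0)
  [10] (0, 1, 1, 0, 1)
  [11] (0, 0, 0, 2, 1)
  [12] (0, 0, 0, 2, 1)
  [13] (0, 1, 1, 0, 1)
  [14] (2, 1, 0, 0, 1)

Linkage partition of the 14 weights (5 classes, p=5):

[[1, 4, 5, 9], [2, 7, 10, 13], [3, 11, 12], [6, 8], [14]]


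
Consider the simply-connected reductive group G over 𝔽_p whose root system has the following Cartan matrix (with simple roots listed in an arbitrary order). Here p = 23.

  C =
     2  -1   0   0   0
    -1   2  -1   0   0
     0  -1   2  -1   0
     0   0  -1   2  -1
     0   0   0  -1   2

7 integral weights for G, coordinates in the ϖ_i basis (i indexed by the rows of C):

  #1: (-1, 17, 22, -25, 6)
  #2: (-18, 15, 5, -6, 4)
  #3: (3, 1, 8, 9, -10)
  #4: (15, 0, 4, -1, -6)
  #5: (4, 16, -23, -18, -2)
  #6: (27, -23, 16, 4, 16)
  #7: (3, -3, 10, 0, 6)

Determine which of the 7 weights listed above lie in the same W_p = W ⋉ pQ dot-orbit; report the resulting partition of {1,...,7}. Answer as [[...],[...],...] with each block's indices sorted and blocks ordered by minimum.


Cartan matrix: type A_5 (|W|=720); un-permuting the 5 rows.

Folding the 7 weights λ_j+ρ into Ā_23 (reps in the given 5-coord order):

  λ_1 → (16, 1, 0, 5, 0) · λ_2 → (16, 1, 0, 5, 0) · λ_3 → (2, 2, 9, 1, 7) · λ_4 → (16, 1, 0, 5, 0) · λ_5 → (16, 1, 0, 5, 0) · λ_6 → (16, 1, 0, 5, 0) · λ_7 → (2, 2, 9, 1, 7)

2 distinct reps among the 7 weights ⇒ 2 W_23-linkage classes:

[[1, 2, 4, 5, 6], [3, 7]]


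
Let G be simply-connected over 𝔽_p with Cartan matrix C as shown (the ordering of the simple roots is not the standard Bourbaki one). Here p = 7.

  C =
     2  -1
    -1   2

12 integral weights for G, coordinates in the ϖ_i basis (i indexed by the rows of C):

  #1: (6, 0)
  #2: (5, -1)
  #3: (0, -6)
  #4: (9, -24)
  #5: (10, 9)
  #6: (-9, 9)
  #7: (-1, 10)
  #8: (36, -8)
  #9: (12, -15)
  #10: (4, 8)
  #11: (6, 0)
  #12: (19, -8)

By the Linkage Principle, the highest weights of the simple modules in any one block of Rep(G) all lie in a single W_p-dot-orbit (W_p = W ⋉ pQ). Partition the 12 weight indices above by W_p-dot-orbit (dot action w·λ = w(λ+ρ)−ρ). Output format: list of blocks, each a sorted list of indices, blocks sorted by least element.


C ↔ A_2 under row/col permutation; |W(A_2)| = 6.

W_7-reps of the 12 weights in Ā_7 (same 2-coord order as C):

  λ_1+ρ ↦ (6, 0)
  λ_2+ρ ↦ (6, 0)
  λ_3+ρ ↦ (4, 1)
  λ_4+ρ ↦ (4, 1)
  λ_5+ρ ↦ (4, 3)
  λ_6+ρ ↦ (4, 1)
  λ_7+ρ ↦ (4, 3)
  λ_8+ρ ↦ (2, 0)
  λ_9+ρ ↦ (6, 0)
  λ_10+ρ ↦ (2, 0)
  λ_11+ρ ↦ (6, 0)
  λ_12+ρ ↦ (6, 0)

The 12 indices split into 4 linkage classes (same alcove rep ⇔ same W_7-dot-orbit):

[[1, 2, 9, 11, 12], [3, 4, 6], [5, 7], [8, 10]]


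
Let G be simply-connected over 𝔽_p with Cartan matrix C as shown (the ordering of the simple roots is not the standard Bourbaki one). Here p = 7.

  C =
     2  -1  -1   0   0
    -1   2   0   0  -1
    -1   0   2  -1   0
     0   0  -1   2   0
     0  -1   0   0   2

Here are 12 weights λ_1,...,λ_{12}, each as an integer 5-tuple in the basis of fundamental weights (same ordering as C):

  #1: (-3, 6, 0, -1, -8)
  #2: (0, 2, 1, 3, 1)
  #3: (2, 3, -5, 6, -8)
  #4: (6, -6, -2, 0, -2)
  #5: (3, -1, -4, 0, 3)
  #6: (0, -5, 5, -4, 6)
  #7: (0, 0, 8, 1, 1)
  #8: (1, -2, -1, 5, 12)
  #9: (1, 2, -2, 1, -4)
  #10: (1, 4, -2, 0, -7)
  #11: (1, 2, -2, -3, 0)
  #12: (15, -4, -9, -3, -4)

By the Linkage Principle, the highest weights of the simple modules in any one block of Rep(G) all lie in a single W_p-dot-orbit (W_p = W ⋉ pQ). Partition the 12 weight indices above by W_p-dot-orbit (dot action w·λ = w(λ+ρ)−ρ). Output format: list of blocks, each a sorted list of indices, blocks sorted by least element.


Type A_5, rank 5, |W|=720; reorder rows/cols to standard.

Folding the 12 weights λ_j+ρ into Ā_7 (reps in the given 5-coord order):

  λ_1+ρ ↦ (0, 1, 1, 0, 5)
  λ_2+ρ ↦ (1, 0, 1, 1, 3)
  λ_3+ρ ↦ (3, 1, 0, 0, 0)
  λ_4+ρ ↦ (0, 1, 1, 0, 5)
  λ_5+ρ ↦ (1, 0, 1, 1, 3)
  λ_6+ρ ↦ (3, 1, 0, 0, 0)
  λ_7+ρ ↦ (1, 2, 1, 1, 1)
  λ_8+ρ ↦ (0, 1, 1, 0, 5)
  λ_9+ρ ↦ (1, 0, 1, 1, 3)
  λ_10+ρ ↦ (0, 1, 1, 0, 5)
  λ_11+ρ ↦ (1, 2, 1, 1, 1)
  λ_12+ρ ↦ (1, 0, 1, 1, 3)

Partition of {1..12} into 4 W_7-dot-orbits:

[[1, 4, 8, 10], [2, 5, 9, 12], [3, 6], [7, 11]]


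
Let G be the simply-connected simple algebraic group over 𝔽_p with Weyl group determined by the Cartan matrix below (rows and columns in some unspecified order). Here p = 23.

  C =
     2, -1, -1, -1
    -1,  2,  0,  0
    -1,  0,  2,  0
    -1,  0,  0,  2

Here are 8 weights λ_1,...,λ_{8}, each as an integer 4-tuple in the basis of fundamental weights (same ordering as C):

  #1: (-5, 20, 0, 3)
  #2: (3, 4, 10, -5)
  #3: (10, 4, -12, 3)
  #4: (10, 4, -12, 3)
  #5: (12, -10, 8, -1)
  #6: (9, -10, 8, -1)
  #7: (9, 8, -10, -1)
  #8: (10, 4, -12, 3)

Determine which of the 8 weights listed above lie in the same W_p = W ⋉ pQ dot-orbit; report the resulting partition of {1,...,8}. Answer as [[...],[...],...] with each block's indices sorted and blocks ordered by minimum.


Cartan matrix: type D_4 (|W|=192); un-permuting the 4 rows.

Alcove-folded reps (p=23, 8 weights, presented ϖ-order):

  λ_1+ρ ↦ (1, 17, 3, 0);  λ_2+ρ ↦ (0, 5, 11, 4);  λ_3+ρ ↦ (0, 5, 11, 4);  λ_4+ρ ↦ (0, 5, 11, 4);  λ_5+ρ ↦ (1, 9, 9, 0);  λ_6+ρ ↦ (1, 9, 9, 0);  λ_7+ρ ↦ (1, 9, 9, 0);  λ_8+ρ ↦ (0, 5, 11, 4)

3 distinct reps among the 8 weights ⇒ 3 W_23-linkage classes:

[[1], [2, 3, 4, 8], [5, 6, 7]]


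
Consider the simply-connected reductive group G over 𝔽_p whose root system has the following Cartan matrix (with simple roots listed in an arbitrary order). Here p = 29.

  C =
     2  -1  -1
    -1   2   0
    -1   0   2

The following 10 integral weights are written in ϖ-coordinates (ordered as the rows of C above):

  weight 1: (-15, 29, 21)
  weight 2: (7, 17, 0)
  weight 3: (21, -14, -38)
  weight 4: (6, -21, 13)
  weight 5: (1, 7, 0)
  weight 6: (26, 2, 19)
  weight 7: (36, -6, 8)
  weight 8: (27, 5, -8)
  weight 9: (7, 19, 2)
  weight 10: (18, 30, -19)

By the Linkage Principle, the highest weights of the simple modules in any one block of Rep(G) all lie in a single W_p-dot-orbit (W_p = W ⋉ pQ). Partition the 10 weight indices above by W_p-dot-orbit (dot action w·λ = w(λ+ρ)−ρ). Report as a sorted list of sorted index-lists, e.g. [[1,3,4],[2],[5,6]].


Type A_3, rank 3, |W|=24; reorder rows/cols to standard.

Each λ_j+ρ reduced to Ā_29; 3-tuples below use C's row order:

  1: (13, 7, 1);  2: (8, 18, 1);  3: (13, 7, 1);  4: (13, 7, 1);  5: (2, 8, 1);  6: (8, 18, 1);  7: (12, 9, 5);  8: (21, 1, 2);  9: (8, 18, 1);  10: (2, 8, 1)

Linkage partition of the 10 weights (5 classes, p=29):

[[1, 3, 4], [2, 6, 9], [5, 10], [7], [8]]


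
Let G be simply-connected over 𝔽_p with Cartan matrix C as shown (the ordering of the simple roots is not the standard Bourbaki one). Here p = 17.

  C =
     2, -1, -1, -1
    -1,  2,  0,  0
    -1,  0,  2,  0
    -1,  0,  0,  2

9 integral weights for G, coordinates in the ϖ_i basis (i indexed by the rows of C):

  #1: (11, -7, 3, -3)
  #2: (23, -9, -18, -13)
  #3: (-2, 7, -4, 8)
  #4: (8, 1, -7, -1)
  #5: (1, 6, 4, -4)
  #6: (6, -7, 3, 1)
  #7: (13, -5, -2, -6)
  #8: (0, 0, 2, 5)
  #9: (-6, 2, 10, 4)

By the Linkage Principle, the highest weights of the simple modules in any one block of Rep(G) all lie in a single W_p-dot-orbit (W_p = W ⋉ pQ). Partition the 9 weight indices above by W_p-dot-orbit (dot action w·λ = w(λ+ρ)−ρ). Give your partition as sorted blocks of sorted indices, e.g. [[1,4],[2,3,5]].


Dynkin diagram of C (from the 6 off-diagonal −1 entries): D_4.

Folding the 9 weights λ_j+ρ into Ā_17 (reps in the given 4-coord order):

  [1] (1, 6, 4, 2) · [2] (0, 5, 4, 1) · [3] (3, 4, 1, 5) · [4] (3, 2, 6, 0) · [5] (1, 6, 4, 2) · [6] (1, 6, 4, 2) · [7] (3, 4, 1, 5) · [8] (1, 1, 3, 6) · [9] (3, 2, 6, 0)

5 distinct reps among the 9 weights ⇒ 5 W_17-linkage classes:

[[1, 5, 6], [2], [3, 7], [4, 9], [8]]
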